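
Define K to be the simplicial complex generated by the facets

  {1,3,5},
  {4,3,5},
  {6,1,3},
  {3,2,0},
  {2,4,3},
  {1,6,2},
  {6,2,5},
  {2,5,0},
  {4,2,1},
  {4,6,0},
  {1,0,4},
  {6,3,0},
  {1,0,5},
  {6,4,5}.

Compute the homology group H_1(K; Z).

H_1 = Z^2.

K has 7 vertices, 21 edges, 14 triangles.
rank ∂_1 = 6, rank ∂_2 = 13 ⇒ b_1 = 21 − 6 − 13 = 2; all invariant factors of ∂_2 are 1 so no torsion. So H_1 = Z^2.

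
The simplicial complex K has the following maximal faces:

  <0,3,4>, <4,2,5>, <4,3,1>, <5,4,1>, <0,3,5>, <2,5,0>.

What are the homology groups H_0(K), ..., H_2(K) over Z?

H_0 ≅ Z,  H_1 ≅ Z,  H_2 = 0.

Fix the vertex order 0 < 1 < 2 < 3 < 4 < 5 and write every simplex with vertices in increasing order. Then dim K = 2 and the simplices of K are:

  0-simplices (6): [0], [1], [2], [3], [4], [5]
  1-simplices (12): [0,2], [0,3], [0,4], [0,5], [1,3], [1,4], [1,5], [2,4], [2,5], [3,4], [3,5], [4,5]
  2-simplices (6): [0,2,5], [0,3,4], [0,3,5], [1,3,4], [1,4,5], [2,4,5]

giving chain groups C_0 ≅ Z^6, C_1 ≅ Z^12, C_2 ≅ Z^6.

∂_1: C_1 → C_0 sends each edge [p,q] (with p < q) to q − p.
As a 6×12 matrix over Z this has rank 5, with invariant factors (1,1,1,1,1).

The boundary map ∂_2: C_2 → C_1 maps a triangle to the signed sum of its edges. For instance
  ∂[2,4,5] = [4,5] − [2,5] + [2,4],
  ∂[1,3,4] = [3,4] − [1,4] + [1,3].
This gives a 12×6 integer matrix of rank 6; reducing to Smith normal form yields diagonal entries (1,1,1,1,1,1).

Computing H_k = (kernel of ∂_k) / (image of ∂_{k+1}):

  H_0: rank C_0 − rank ∂_1 = 6 − 5 = 1, and the invariant factors of ∂_1 are all 1, so H_0 ≅ Z.
  H_1: rank ker ∂_1 − rank ∂_2 = (12 − 5) − 6 = 1, and the invariant factors of ∂_2 are all 1, so H_1 ≅ Z.
  H_2: rank ker ∂_2 − rank ∂_3 = (6 − 6) − 0 = 0, and there is no ∂_3, so H_2 ≅ 0.

(K is a triangulation of the cylinder S^1 x I.)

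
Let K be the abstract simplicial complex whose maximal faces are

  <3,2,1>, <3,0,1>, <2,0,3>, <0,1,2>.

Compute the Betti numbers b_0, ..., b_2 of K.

Take the total order 0 < 1 < 2 < 3 on the vertex set. Then K (dimension 2) consists of the simplices:

  0-simplices (4): [0], [1], [2], [3]
  1-simplices (6): [0,1], [0,2], [0,3], [1,2], [1,3], [2,3]
  2-simplices (4): [0,1,2], [0,1,3], [0,2,3], [1,2,3]

so the chain groups are C_0 ≅ Z^4, C_1 ≅ Z^6, C_2 ≅ Z^4.

∂_1: C_1 → C_0 is given by ∂[p,q] = [q] − [p].
As a 4×6 matrix over Z this has rank 3, with invariant factors (1,1,1).

The boundary map ∂_2: C_2 → C_1 sends each 2-simplex [p,q,r] to [q,r] − [p,r] + [p,q]. For instance
  ∂[0,1,2] = [1,2] − [0,2] + [0,1],
  ∂[0,2,3] = [2,3] − [0,3] + [0,2].
This gives a 6×4 integer matrix of rank 3; reducing to Smith normal form yields diagonal entries (1,1,1).

Reading off H_k = ker ∂_k / im ∂_{k+1}:

  H_0: rank C_0 − rank ∂_1 = 4 − 3 = 1, and the invariant factors of ∂_1 are all 1, so H_0 = Z.
  H_1: rank ker ∂_1 − rank ∂_2 = (6 − 3) − 3 = 0, and the invariant factors of ∂_2 are all 1, so H_1 = 0.
  H_2: rank ker ∂_2 − rank ∂_3 = (4 − 3) − 0 = 1, and there is no ∂_3, so H_2 = Z.

Hence the Betti numbers are b_0 = 1, b_1 = 0, b_2 = 1.

b_0 = 1, b_1 = 0, b_2 = 1.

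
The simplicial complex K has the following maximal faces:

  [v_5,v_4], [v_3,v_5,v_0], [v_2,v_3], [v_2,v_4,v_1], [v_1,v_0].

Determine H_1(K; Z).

H_1 = Z^2.

We work with the vertex ordering v_0 < v_1 < v_2 < v_3 < v_4 < v_5. The simplices of K, each written with vertices in increasing order, are:

  0-simplices (6): [v_0], [v_1], [v_2], [v_3], [v_4], [v_5]
  1-simplices (9): [v_0,v_1], [v_0,v_3], [v_0,v_5], [v_1,v_2], [v_1,v_4], [v_2,v_3], [v_2,v_4], [v_3,v_5], [v_4,v_5]
  2-simplices (2): [v_0,v_3,v_5], [v_1,v_2,v_4]

giving chain groups C_0 ≅ Z^6, C_1 ≅ Z^9, C_2 ≅ Z^2.

∂_1: C_1 → C_0 maps an edge to its endpoints' difference, ∂[p,q] = q − p.
The resulting 6×9 matrix has rank 5, and its Smith normal form has invariant factors (1,1,1,1,1).

∂_2: C_2 → C_1 maps a triangle to the signed sum of its edges. For instance
  ∂[v_1,v_2,v_4] = [v_2,v_4] − [v_1,v_4] + [v_1,v_2],
  ∂[v_0,v_3,v_5] = [v_3,v_5] − [v_0,v_5] + [v_0,v_3].
The resulting 9×2 matrix has rank 2, and its Smith normal form has invariant factors (1,1).

From H_k ≅ ker(∂_k) / im(∂_{k+1}) we obtain:

  H_1: rank ker ∂_1 − rank ∂_2 = (9 − 5) − 2 = 2, and the invariant factors of ∂_2 are all 1, so H_1 ≅ Z^2.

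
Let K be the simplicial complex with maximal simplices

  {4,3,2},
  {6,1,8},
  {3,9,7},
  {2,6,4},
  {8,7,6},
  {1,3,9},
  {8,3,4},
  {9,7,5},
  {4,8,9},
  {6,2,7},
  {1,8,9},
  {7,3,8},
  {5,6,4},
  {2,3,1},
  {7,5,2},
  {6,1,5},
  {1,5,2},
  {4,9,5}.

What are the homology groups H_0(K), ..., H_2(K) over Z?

Order the vertices as 1 < 2 < 3 < 4 < 5 < 6 < 7 < 8 < 9. Listing each simplex with vertices in this order, K has dimension 2 with simplices:

  0-simplices (9): [1], [2], [3], [4], [5], [6], [7], [8], [9]
  1-simplices (27): (27 of them)
  2-simplices (18): [1,2,3], [1,2,5], [1,3,9], [1,5,6], [1,6,8], [1,8,9], [2,3,4], [2,4,6], [2,5,7], [2,6,7], [3,4,8], [3,7,8], [3,7,9], [4,5,6], [4,5,9], [4,8,9], [5,7,9], [6,7,8]

so the chain groups are C_0 ≅ Z^9, C_1 ≅ Z^27, C_2 ≅ Z^18.

∂_1: C_1 → C_0 is given by ∂[p,q] = [q] − [p].
As a 9×27 matrix over Z this has rank 8, with invariant factors (1,1,1,1,1,1,1,1).

∂_2: C_2 → C_1 sends each 2-simplex [p,q,r] to [q,r] − [p,r] + [p,q]. For instance
  ∂[1,2,3] = [2,3] − [1,3] + [1,2],
  ∂[1,5,6] = [5,6] − [1,6] + [1,5].
As a 27×18 matrix over Z this has rank 18, with invariant factors (1,1,1,1,1,1,1,1,1,1,1,1,1,1,1,1,1,2).

Now H_k = ker ∂_k / im ∂_{k+1}, so:

  H_0: rank C_0 − rank ∂_1 = 9 − 8 = 1, and the invariant factors of ∂_1 are all 1, so H_0 = Z.
  H_1: rank ker ∂_1 − rank ∂_2 = (27 − 8) − 18 = 1, and ∂_2 has invariant factor 2 > 1, so H_1 = Z ⊕ Z/2.
  H_2: rank ker ∂_2 − rank ∂_3 = (18 − 18) − 0 = 0, and there is no ∂_3, so H_2 = 0.

(K is a triangulation of the Klein bottle.)

H_0 ≅ Z,  H_1 ≅ Z ⊕ Z/2,  H_2 = 0.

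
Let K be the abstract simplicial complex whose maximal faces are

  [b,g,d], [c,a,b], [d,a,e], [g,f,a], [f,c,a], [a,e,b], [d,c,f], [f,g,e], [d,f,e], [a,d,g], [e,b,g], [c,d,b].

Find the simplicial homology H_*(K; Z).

H_0 ≅ Z,  H_1 ≅ Z/2,  H_2 = 0.

K has 7 vertices, 18 edges, 12 triangles.
rank ∂_0 = 0, rank ∂_1 = 6 ⇒ b_0 = 7 − 0 − 6 = 1; all invariant factors of ∂_1 are 1 so no torsion. So H_0 = Z.
rank ∂_1 = 6, rank ∂_2 = 12 ⇒ b_1 = 18 − 6 − 12 = 0; ∂_2 has invariant factor(s) [2] giving torsion. So H_1 = Z/2.
rank ∂_2 = 12, rank ∂_3 = 0 ⇒ b_2 = 12 − 12 − 0 = 0. So H_2 = 0.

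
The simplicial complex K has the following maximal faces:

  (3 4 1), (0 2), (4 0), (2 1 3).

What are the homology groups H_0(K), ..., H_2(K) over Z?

H_0 ≅ Z,  H_1 ≅ Z,  H_2 = 0.

Order the vertices as 0 < 1 < 2 < 3 < 4. Listing each simplex with vertices in this order, K has dimension 2 with simplices:

  0-simplices (5): [0], [1], [2], [3], [4]
  1-simplices (7): [0,2], [0,4], [1,2], [1,3], [1,4], [2,3], [3,4]
  2-simplices (2): [1,2,3], [1,3,4]

so the chain groups are C_0 ≅ Z^5, C_1 ≅ Z^7, C_2 ≅ Z^2.

Boundary ∂_1: C_1 → C_0 maps an edge to its endpoints' difference, ∂[p,q] = q − p. For instance
  ∂[1,4] = [4] − [1].
As a 5×7 matrix over Z this has rank 4, with invariant factors (1,1,1,1).

The boundary map ∂_2: C_2 → C_1 acts by ∂[p,q,r] = [q,r] − [p,r] + [p,q]. For instance
  ∂[1,2,3] = [2,3] − [1,3] + [1,2],
  ∂[1,3,4] = [3,4] − [1,4] + [1,3].
This gives a 7×2 integer matrix of rank 2; reducing to Smith normal form yields diagonal entries (1,1).

From H_k ≅ ker(∂_k) / im(∂_{k+1}) we obtain:

  H_0: rank C_0 − rank ∂_1 = 5 − 4 = 1, and the invariant factors of ∂_1 are all 1, so H_0 = Z.
  H_1: rank ker ∂_1 − rank ∂_2 = (7 − 4) − 2 = 1, and the invariant factors of ∂_2 are all 1, so H_1 = Z.
  H_2: rank ker ∂_2 − rank ∂_3 = (2 − 2) − 0 = 0, and there is no ∂_3, so H_2 = 0.

As a check, the Euler characteristic is 5 − 7 + 2 = 0, which agrees with 1 − 1 + 0 = 0.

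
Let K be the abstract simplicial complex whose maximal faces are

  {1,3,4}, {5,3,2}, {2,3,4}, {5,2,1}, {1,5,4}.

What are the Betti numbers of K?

b_0 = 1, b_1 = 1, b_2 = 0.

K has 5 vertices, 10 edges, 5 triangles.
rank ∂_0 = 0, rank ∂_1 = 4 ⇒ b_0 = 5 − 0 − 4 = 1; all invariant factors of ∂_1 are 1 so no torsion. So H_0 = Z.
rank ∂_1 = 4, rank ∂_2 = 5 ⇒ b_1 = 10 − 4 − 5 = 1; all invariant factors of ∂_2 are 1 so no torsion. So H_1 = Z.
rank ∂_2 = 5, rank ∂_3 = 0 ⇒ b_2 = 5 − 5 − 0 = 0. So H_2 = 0.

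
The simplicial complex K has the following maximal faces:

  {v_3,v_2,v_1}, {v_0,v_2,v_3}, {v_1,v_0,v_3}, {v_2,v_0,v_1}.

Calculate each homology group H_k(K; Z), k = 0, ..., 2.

Fix the vertex order v_0 < v_1 < v_2 < v_3 and write every simplex with vertices in increasing order. Then dim K = 2 and the simplices of K are:

  0-simplices (4): [v_0], [v_1], [v_2], [v_3]
  1-simplices (6): [v_0,v_1], [v_0,v_2], [v_0,v_3], [v_1,v_2], [v_1,v_3], [v_2,v_3]
  2-simplices (4): [v_0,v_1,v_2], [v_0,v_1,v_3], [v_0,v_2,v_3], [v_1,v_2,v_3]

Hence C_0 ≅ Z^4, C_1 ≅ Z^6, C_2 ≅ Z^4.

∂_1: C_1 → C_0 maps an edge to its endpoints' difference, ∂[p,q] = q − p.
As a 4×6 matrix over Z this has rank 3, with invariant factors (1,1,1).

The boundary map ∂_2: C_2 → C_1 acts by ∂[p,q,r] = [q,r] − [p,r] + [p,q]. For instance
  ∂[v_0,v_1,v_3] = [v_1,v_3] − [v_0,v_3] + [v_0,v_1],
  ∂[v_0,v_1,v_2] = [v_1,v_2] − [v_0,v_2] + [v_0,v_1].
This gives a 6×4 integer matrix of rank 3; reducing to Smith normal form yields diagonal entries (1,1,1).

Computing H_k = (kernel of ∂_k) / (image of ∂_{k+1}):

  H_0: rank C_0 − rank ∂_1 = 4 − 3 = 1, and the invariant factors of ∂_1 are all 1, so H_0 = Z.
  H_1: rank ker ∂_1 − rank ∂_2 = (6 − 3) − 3 = 0, and the invariant factors of ∂_2 are all 1, so H_1 = 0.
  H_2: rank ker ∂_2 − rank ∂_3 = (4 − 3) − 0 = 1, and there is no ∂_3, so H_2 = Z.

H_0 = Z,  H_1 = 0,  H_2 = Z.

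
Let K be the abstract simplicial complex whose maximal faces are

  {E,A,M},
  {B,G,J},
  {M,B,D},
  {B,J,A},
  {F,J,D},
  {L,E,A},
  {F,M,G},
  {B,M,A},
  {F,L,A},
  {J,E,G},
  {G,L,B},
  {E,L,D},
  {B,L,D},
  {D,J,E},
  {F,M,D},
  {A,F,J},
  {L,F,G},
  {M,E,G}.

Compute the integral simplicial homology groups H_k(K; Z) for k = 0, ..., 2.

K has 9 vertices, 27 edges, 18 triangles.
rank ∂_0 = 0, rank ∂_1 = 8 ⇒ b_0 = 9 − 0 − 8 = 1; all invariant factors of ∂_1 are 1 so no torsion. So H_0 = Z.
rank ∂_1 = 8, rank ∂_2 = 17 ⇒ b_1 = 27 − 8 − 17 = 2; all invariant factors of ∂_2 are 1 so no torsion. So H_1 = Z^2.
rank ∂_2 = 17, rank ∂_3 = 0 ⇒ b_2 = 18 − 17 − 0 = 1. So H_2 = Z.

H_0 = Z,  H_1 = Z^2,  H_2 = Z.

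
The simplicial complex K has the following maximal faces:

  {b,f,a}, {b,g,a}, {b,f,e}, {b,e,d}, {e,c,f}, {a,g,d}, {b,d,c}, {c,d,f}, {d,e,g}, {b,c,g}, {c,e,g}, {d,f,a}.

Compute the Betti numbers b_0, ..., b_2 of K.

Take the total order a < b < c < d < e < f < g on the vertex set. Then K (dimension 2) consists of the simplices:

  0-simplices (7): a, b, c, d, e, f, g
  1-simplices (18): ab, ad, af, ag, bc, bd, be, bf, bg, cd, ce, cf, cg, de, df, dg, ef, eg
  2-simplices (12): abf, abg, adf, adg, bcd, bcg, bde, bef, cdf, cef, ceg, deg

Hence C_0 ≅ Z^7, C_1 ≅ Z^18, C_2 ≅ Z^12.

The boundary map ∂_1: C_1 → C_0 sends each edge [p,q] (with p < q) to q − p.
As a 7×18 matrix over Z this has rank 6, with invariant factors (1,1,1,1,1,1).

The boundary map ∂_2: C_2 → C_1 sends each 2-simplex [p,q,r] to [q,r] − [p,r] + [p,q]. For instance
  ∂abg = bg − ag + ab,
  ∂abf = bf − af + ab.
As a 18×12 matrix over Z this has rank 12, with invariant factors (1,1,1,1,1,1,1,1,1,1,1,2).

From H_k ≅ ker(∂_k) / im(∂_{k+1}) we obtain:

  H_0: rank C_0 − rank ∂_1 = 7 − 6 = 1, and the invariant factors of ∂_1 are all 1, so H_0 = Z.
  H_1: rank ker ∂_1 − rank ∂_2 = (18 − 6) − 12 = 0, and ∂_2 has invariant factor 2 > 1, so H_1 = Z_2.
  H_2: rank ker ∂_2 − rank ∂_3 = (12 − 12) − 0 = 0, and there is no ∂_3, so H_2 = 0.

Hence the Betti numbers are b_0 = 1, b_1 = 0, b_2 = 0.

b_0 = 1, b_1 = 0, b_2 = 0.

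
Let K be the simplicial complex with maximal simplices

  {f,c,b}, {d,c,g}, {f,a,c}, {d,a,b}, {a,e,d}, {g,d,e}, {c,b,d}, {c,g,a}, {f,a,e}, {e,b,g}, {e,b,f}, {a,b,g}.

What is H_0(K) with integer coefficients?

Take the total order a < b < c < d < e < f < g on the vertex set. Then K (dimension 2) consists of the simplices:

  0-simplices (7): a, b, c, d, e, f, g
  1-simplices (18): ab, ac, ad, ae, af, ag, bc, bd, be, bf, bg, cd, cf, cg, de, dg, ef, eg
  2-simplices (12): abd, abg, acf, acg, ade, aef, bcd, bcf, bef, beg, cdg, deg

Hence C_0 ≅ Z^7, C_1 ≅ Z^18, C_2 ≅ Z^12.

Boundary ∂_1: C_1 → C_0 is given by ∂[p,q] = [q] − [p]. For instance
  ∂ab = b − a.
As a 7×18 matrix over Z this has rank 6, with invariant factors (1,1,1,1,1,1).

The boundary map ∂_2: C_2 → C_1 maps a triangle to the signed sum of its edges. For instance
  ∂bcd = cd − bd + bc,
  ∂deg = eg − dg + de.
As a 18×12 matrix over Z this has rank 12, with invariant factors (1,1,1,1,1,1,1,1,1,1,1,2).

Reading off H_k = ker ∂_k / im ∂_{k+1}:

  H_0: rank C_0 − rank ∂_1 = 7 − 6 = 1, and the invariant factors of ∂_1 are all 1, so H_0 ≅ Z.

H_0 ≅ Z.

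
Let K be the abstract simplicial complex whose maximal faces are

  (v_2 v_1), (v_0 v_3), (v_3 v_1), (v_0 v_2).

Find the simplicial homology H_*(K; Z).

Take the total order v_0 < v_1 < v_2 < v_3 on the vertex set. Then K (dimension 1) consists of the simplices:

  0-simplices (4): [v_0], [v_1], [v_2], [v_3]
  1-simplices (4): [v_0,v_2], [v_0,v_3], [v_1,v_2], [v_1,v_3]

Hence C_0 ≅ Z^4, C_1 ≅ Z^4.

Boundary ∂_1: C_1 → C_0 is given by ∂[p,q] = [q] − [p].
The 4×4 boundary matrix has rank 3 and Smith normal form diag(1,1,1).

From H_k ≅ ker(∂_k) / im(∂_{k+1}) we obtain:

  H_0: rank C_0 − rank ∂_1 = 4 − 3 = 1, and the invariant factors of ∂_1 are all 1, so H_0 = Z.
  H_1: rank ker ∂_1 − rank ∂_2 = (4 − 3) − 0 = 1, and there is no ∂_2, so H_1 = Z.

As a check, the Euler characteristic is 4 − 4 = 0, which agrees with 1 − 1 = 0.

H_0 ≅ Z,  H_1 ≅ Z.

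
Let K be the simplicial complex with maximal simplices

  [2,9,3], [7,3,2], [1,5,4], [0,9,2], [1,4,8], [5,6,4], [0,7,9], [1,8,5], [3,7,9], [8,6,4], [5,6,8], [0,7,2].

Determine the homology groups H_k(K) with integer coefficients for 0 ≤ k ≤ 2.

Take the total order 0 < 1 < 2 < 3 < 4 < 5 < 6 < 7 < 8 < 9 on the vertex set. Then K (dimension 2) consists of the simplices:

  0-simplices (10): [0], [1], [2], [3], [4], [5], [6], [7], [8], [9]
  1-simplices (18): [0,2], [0,7], [0,9], [1,4], [1,5], [1,8], [2,3], [2,7], [2,9], [3,7], [3,9], [4,5], [4,6], [4,8], [5,6], [5,8], [6,8], [7,9]
  2-simplices (12): [0,2,7], [0,2,9], [0,7,9], [1,4,5], [1,4,8], [1,5,8], [2,3,7], [2,3,9], [3,7,9], [4,5,6], [4,6,8], [5,6,8]

Hence C_0 ≅ Z^10, C_1 ≅ Z^18, C_2 ≅ Z^12.

∂_1: C_1 → C_0 is given by ∂[p,q] = [q] − [p].
As a 10×18 matrix over Z this has rank 8, with invariant factors (1,1,1,1,1,1,1,1).

The boundary map ∂_2: C_2 → C_1 acts by ∂[p,q,r] = [q,r] − [p,r] + [p,q]. For instance
  ∂[0,2,7] = [2,7] − [0,7] + [0,2],
  ∂[4,5,6] = [5,6] − [4,6] + [4,5].
As a 18×12 matrix over Z this has rank 10, with invariant factors (1,1,1,1,1,1,1,1,1,1).

Computing H_k = (kernel of ∂_k) / (image of ∂_{k+1}):

  H_0: rank C_0 − rank ∂_1 = 10 − 8 = 2, and the invariant factors of ∂_1 are all 1, so H_0 = Z^2.
  H_1: rank ker ∂_1 − rank ∂_2 = (18 − 8) − 10 = 0, and the invariant factors of ∂_2 are all 1, so H_1 = 0.
  H_2: rank ker ∂_2 − rank ∂_3 = (12 − 10) − 0 = 2, and there is no ∂_3, so H_2 = Z^2.

(K is a triangulation of the disjoint union of the 2-sphere S^2 and the 2-sphere S^2.)

H_0 = Z^2,  H_1 = 0,  H_2 = Z^2.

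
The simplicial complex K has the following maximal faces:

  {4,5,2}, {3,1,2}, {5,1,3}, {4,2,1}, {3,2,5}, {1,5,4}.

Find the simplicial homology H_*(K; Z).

H_0 ≅ Z,  H_1 = 0,  H_2 ≅ Z.

Order the vertices as 1 < 2 < 3 < 4 < 5. Listing each simplex with vertices in this order, K has dimension 2 with simplices:

  0-simplices (5): [1], [2], [3], [4], [5]
  1-simplices (9): [1,2], [1,3], [1,4], [1,5], [2,3], [2,4], [2,5], [3,5], [4,5]
  2-simplices (6): [1,2,3], [1,2,4], [1,3,5], [1,4,5], [2,3,5], [2,4,5]

Hence C_0 ≅ Z^5, C_1 ≅ Z^9, C_2 ≅ Z^6.

The boundary map ∂_1: C_1 → C_0 sends each edge [p,q] (with p < q) to q − p. For instance
  ∂[2,5] = [5] − [2].
As a 5×9 matrix over Z this has rank 4, with invariant factors (1,1,1,1).

∂_2: C_2 → C_1 sends each 2-simplex [p,q,r] to [q,r] − [p,r] + [p,q]. For instance
  ∂[1,2,4] = [2,4] − [1,4] + [1,2],
  ∂[1,4,5] = [4,5] − [1,5] + [1,4].
As a 9×6 matrix over Z this has rank 5, with invariant factors (1,1,1,1,1).

Now H_k = ker ∂_k / im ∂_{k+1}, so:

  H_0: rank C_0 − rank ∂_1 = 5 − 4 = 1, and the invariant factors of ∂_1 are all 1, so H_0 = Z.
  H_1: rank ker ∂_1 − rank ∂_2 = (9 − 4) − 5 = 0, and the invariant factors of ∂_2 are all 1, so H_1 = 0.
  H_2: rank ker ∂_2 − rank ∂_3 = (6 − 5) − 0 = 1, and there is no ∂_3, so H_2 = Z.

(K is a triangulation of the 2-sphere S^2.)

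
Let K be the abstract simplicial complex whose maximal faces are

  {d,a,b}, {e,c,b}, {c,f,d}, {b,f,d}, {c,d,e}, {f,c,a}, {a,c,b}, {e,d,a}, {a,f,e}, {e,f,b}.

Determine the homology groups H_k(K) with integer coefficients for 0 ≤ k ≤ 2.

K has 6 vertices, 15 edges, 10 triangles.
rank ∂_0 = 0, rank ∂_1 = 5 ⇒ b_0 = 6 − 0 − 5 = 1; all invariant factors of ∂_1 are 1 so no torsion. So H_0 = Z.
rank ∂_1 = 5, rank ∂_2 = 10 ⇒ b_1 = 15 − 5 − 10 = 0; ∂_2 has invariant factor(s) [2] giving torsion. So H_1 = Z/2.
rank ∂_2 = 10, rank ∂_3 = 0 ⇒ b_2 = 10 − 10 − 0 = 0. So H_2 = 0.

H_0 ≅ Z,  H_1 ≅ Z/2,  H_2 = 0.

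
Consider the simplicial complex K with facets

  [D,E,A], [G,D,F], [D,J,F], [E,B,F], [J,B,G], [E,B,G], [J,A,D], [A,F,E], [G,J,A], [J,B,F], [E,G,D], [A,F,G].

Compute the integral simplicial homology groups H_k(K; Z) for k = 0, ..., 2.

K has 7 vertices, 18 edges, 12 triangles.
rank ∂_0 = 0, rank ∂_1 = 6 ⇒ b_0 = 7 − 0 − 6 = 1; all invariant factors of ∂_1 are 1 so no torsion. So H_0 ≅ Z.
rank ∂_1 = 6, rank ∂_2 = 12 ⇒ b_1 = 18 − 6 − 12 = 0; ∂_2 has invariant factor(s) [2] giving torsion. So H_1 ≅ Z/2.
rank ∂_2 = 12, rank ∂_3 = 0 ⇒ b_2 = 12 − 12 − 0 = 0. So H_2 ≅ 0.

H_0 = Z,  H_1 = Z/2,  H_2 = 0.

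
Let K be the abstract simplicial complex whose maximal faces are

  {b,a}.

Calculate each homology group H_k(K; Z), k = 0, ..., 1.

H_0 ≅ Z,  H_1 = 0.

Take the total order a < b on the vertex set. Then K (dimension 1) consists of the simplices:

  0-simplices (2): a, b
  1-simplices (1): ab

so the chain groups are C_0 ≅ Z^2, C_1 ≅ Z^1.

Boundary ∂_1: C_1 → C_0 is given by ∂[p,q] = [q] − [p].
This gives a 2×1 integer matrix of rank 1; reducing to Smith normal form yields diagonal entries (1).

From H_k ≅ ker(∂_k) / im(∂_{k+1}) we obtain:

  H_0: rank C_0 − rank ∂_1 = 2 − 1 = 1, and the invariant factors of ∂_1 are all 1, so H_0 ≅ Z.
  H_1: rank ker ∂_1 − rank ∂_2 = (1 − 1) − 0 = 0, and there is no ∂_2, so H_1 ≅ 0.

As a check, the Euler characteristic is 2 − 1 = 1, which agrees with 1 − 0 = 1.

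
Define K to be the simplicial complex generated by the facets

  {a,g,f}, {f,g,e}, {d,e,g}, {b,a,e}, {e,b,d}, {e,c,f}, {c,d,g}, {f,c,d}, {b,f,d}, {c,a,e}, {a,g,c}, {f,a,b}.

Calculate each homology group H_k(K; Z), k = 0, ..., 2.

We work with the vertex ordering a < b < c < d < e < f < g. The simplices of K, each written with vertices in increasing order, are:

  0-simplices (7): a, b, c, d, e, f, g
  1-simplices (18): ab, ac, ae, af, ag, bd, be, bf, cd, ce, cf, cg, de, df, dg, ef, eg, fg
  2-simplices (12): abe, abf, ace, acg, afg, bde, bdf, cdf, cdg, cef, deg, efg

Hence C_0 ≅ Z^7, C_1 ≅ Z^18, C_2 ≅ Z^12.

∂_1: C_1 → C_0 maps an edge to its endpoints' difference, ∂[p,q] = q − p. For instance
  ∂bf = f − b.
The resulting 7×18 matrix has rank 6, and its Smith normal form has invariant factors (1,1,1,1,1,1).

Boundary ∂_2: C_2 → C_1 maps a triangle to the signed sum of its edges. For instance
  ∂bde = de − be + bd,
  ∂cdf = df − cf + cd.
As a 18×12 matrix over Z this has rank 12, with invariant factors (1,1,1,1,1,1,1,1,1,1,1,2).

Now H_k = ker ∂_k / im ∂_{k+1}, so:

  H_0: rank C_0 − rank ∂_1 = 7 − 6 = 1, and the invariant factors of ∂_1 are all 1, so H_0 ≅ Z.
  H_1: rank ker ∂_1 − rank ∂_2 = (18 − 6) − 12 = 0, and ∂_2 has invariant factor 2 > 1, so H_1 ≅ Z/2.
  H_2: rank ker ∂_2 − rank ∂_3 = (12 − 12) − 0 = 0, and there is no ∂_3, so H_2 ≅ 0.

As a check, the Euler characteristic is 7 − 18 + 12 = 1, which agrees with 1 − 0 + 0 = 1.
(K is a triangulation of the real projective plane RP^2.)

H_0 = Z,  H_1 = Z/2,  H_2 = 0.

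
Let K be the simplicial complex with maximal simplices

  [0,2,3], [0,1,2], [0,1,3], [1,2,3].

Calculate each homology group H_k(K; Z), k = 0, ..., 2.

H_0 = Z,  H_1 = 0,  H_2 = Z.

Take the total order 0 < 1 < 2 < 3 on the vertex set. Then K (dimension 2) consists of the simplices:

  0-simplices (4): [0], [1], [2], [3]
  1-simplices (6): [0,1], [0,2], [0,3], [1,2], [1,3], [2,3]
  2-simplices (4): [0,1,2], [0,1,3], [0,2,3], [1,2,3]

Hence C_0 ≅ Z^4, C_1 ≅ Z^6, C_2 ≅ Z^4.

The boundary map ∂_1: C_1 → C_0 sends each edge [p,q] (with p < q) to q − p. For instance
  ∂[0,1] = [1] − [0].
As a 4×6 matrix over Z this has rank 3, with invariant factors (1,1,1).

∂_2: C_2 → C_1 maps a triangle to the signed sum of its edges. For instance
  ∂[0,1,2] = [1,2] − [0,2] + [0,1],
  ∂[0,1,3] = [1,3] − [0,3] + [0,1].
As a 6×4 matrix over Z this has rank 3, with invariant factors (1,1,1).

Now H_k = ker ∂_k / im ∂_{k+1}, so:

  H_0: rank C_0 − rank ∂_1 = 4 − 3 = 1, and the invariant factors of ∂_1 are all 1, so H_0 ≅ Z.
  H_1: rank ker ∂_1 − rank ∂_2 = (6 − 3) − 3 = 0, and the invariant factors of ∂_2 are all 1, so H_1 ≅ 0.
  H_2: rank ker ∂_2 − rank ∂_3 = (4 − 3) − 0 = 1, and there is no ∂_3, so H_2 ≅ Z.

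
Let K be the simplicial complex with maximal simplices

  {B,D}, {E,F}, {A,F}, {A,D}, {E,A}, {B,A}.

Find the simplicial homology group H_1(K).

Fix the vertex order A < B < D < E < F and write every simplex with vertices in increasing order. Then dim K = 1 and the simplices of K are:

  0-simplices (5): A, B, D, E, F
  1-simplices (6): AB, AD, AE, AF, BD, EF

giving chain groups C_0 ≅ Z^5, C_1 ≅ Z^6.

The boundary map ∂_1: C_1 → C_0 is given by ∂[p,q] = [q] − [p]. For instance
  ∂AD = D − A.
The resulting 5×6 matrix has rank 4, and its Smith normal form has invariant factors (1,1,1,1).

Computing H_k = (kernel of ∂_k) / (image of ∂_{k+1}):

  H_1: rank ker ∂_1 − rank ∂_2 = (6 − 4) − 0 = 2, and there is no ∂_2, so H_1 = Z^2.

(K is a triangulation of a wedge of 2 circles.)

H_1 ≅ Z^2.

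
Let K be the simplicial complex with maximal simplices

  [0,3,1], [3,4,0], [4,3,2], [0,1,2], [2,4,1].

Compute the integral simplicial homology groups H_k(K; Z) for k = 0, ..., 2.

K has 5 vertices, 10 edges, 5 triangles.
rank ∂_0 = 0, rank ∂_1 = 4 ⇒ b_0 = 5 − 0 − 4 = 1; all invariant factors of ∂_1 are 1 so no torsion. So H_0 = Z.
rank ∂_1 = 4, rank ∂_2 = 5 ⇒ b_1 = 10 − 4 − 5 = 1; all invariant factors of ∂_2 are 1 so no torsion. So H_1 = Z.
rank ∂_2 = 5, rank ∂_3 = 0 ⇒ b_2 = 5 − 5 − 0 = 0. So H_2 = 0.

H_0 = Z,  H_1 = Z,  H_2 = 0.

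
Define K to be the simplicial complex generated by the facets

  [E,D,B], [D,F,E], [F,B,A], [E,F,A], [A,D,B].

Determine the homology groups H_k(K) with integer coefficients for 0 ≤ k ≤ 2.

H_0 = Z,  H_1 = Z,  H_2 = 0.

We work with the vertex ordering A < B < D < E < F. The simplices of K, each written with vertices in increasing order, are:

  0-simplices (5): A, B, D, E, F
  1-simplices (10): AB, AD, AE, AF, BD, BE, BF, DE, DF, EF
  2-simplices (5): ABD, ABF, AEF, BDE, DEF

Hence C_0 ≅ Z^5, C_1 ≅ Z^10, C_2 ≅ Z^5.

∂_1: C_1 → C_0 sends each edge [p,q] (with p < q) to q − p.
The 5×10 boundary matrix has rank 4 and Smith normal form diag(1,1,1,1).

The boundary map ∂_2: C_2 → C_1 sends each 2-simplex [p,q,r] to [q,r] − [p,r] + [p,q]. For instance
  ∂ABD = BD − AD + AB,
  ∂AEF = EF − AF + AE.
The 10×5 boundary matrix has rank 5 and Smith normal form diag(1,1,1,1,1).

From H_k ≅ ker(∂_k) / im(∂_{k+1}) we obtain:

  H_0: rank C_0 − rank ∂_1 = 5 − 4 = 1, and the invariant factors of ∂_1 are all 1, so H_0 = Z.
  H_1: rank ker ∂_1 − rank ∂_2 = (10 − 4) − 5 = 1, and the invariant factors of ∂_2 are all 1, so H_1 = Z.
  H_2: rank ker ∂_2 − rank ∂_3 = (5 − 5) − 0 = 0, and there is no ∂_3, so H_2 = 0.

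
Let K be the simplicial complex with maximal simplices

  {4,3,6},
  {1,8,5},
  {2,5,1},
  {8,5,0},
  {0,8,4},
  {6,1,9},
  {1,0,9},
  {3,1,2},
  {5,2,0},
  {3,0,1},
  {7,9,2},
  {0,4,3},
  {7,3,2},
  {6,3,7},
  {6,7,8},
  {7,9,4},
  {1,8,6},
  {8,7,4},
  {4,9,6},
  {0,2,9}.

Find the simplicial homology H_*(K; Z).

Order the vertices as 0 < 1 < 2 < 3 < 4 < 5 < 6 < 7 < 8 < 9. Listing each simplex with vertices in this order, K has dimension 2 with simplices:

  0-simplices (10): [0], [1], [2], [3], [4], [5], [6], [7], [8], [9]
  1-simplices (30): (30 of them)
  2-simplices (20): (20 of them)

Hence C_0 ≅ Z^10, C_1 ≅ Z^30, C_2 ≅ Z^20.

The boundary map ∂_1: C_1 → C_0 maps an edge to its endpoints' difference, ∂[p,q] = q − p.
The 10×30 boundary matrix has rank 9 and Smith normal form diag(1,1,1,1,1,1,1,1,1).

The boundary map ∂_2: C_2 → C_1 maps a triangle to the signed sum of its edges. For instance
  ∂[6,7,8] = [7,8] − [6,8] + [6,7],
  ∂[0,5,8] = [5,8] − [0,8] + [0,5].
As a 30×20 matrix over Z this has rank 20, with invariant factors (1,1,1,1,1,1,1,1,1,1,1,1,1,1,1,1,1,1,1,2).

Computing H_k = (kernel of ∂_k) / (image of ∂_{k+1}):

  H_0: rank C_0 − rank ∂_1 = 10 − 9 = 1, and the invariant factors of ∂_1 are all 1, so H_0 ≅ Z.
  H_1: rank ker ∂_1 − rank ∂_2 = (30 − 9) − 20 = 1, and ∂_2 has invariant factor 2 > 1, so H_1 ≅ Z ⊕ Z/2.
  H_2: rank ker ∂_2 − rank ∂_3 = (20 − 20) − 0 = 0, and there is no ∂_3, so H_2 ≅ 0.

As a check, the Euler characteristic is 10 − 30 + 20 = 0, which agrees with 1 − 1 + 0 = 0.

H_0 ≅ Z,  H_1 ≅ Z ⊕ Z/2,  H_2 = 0.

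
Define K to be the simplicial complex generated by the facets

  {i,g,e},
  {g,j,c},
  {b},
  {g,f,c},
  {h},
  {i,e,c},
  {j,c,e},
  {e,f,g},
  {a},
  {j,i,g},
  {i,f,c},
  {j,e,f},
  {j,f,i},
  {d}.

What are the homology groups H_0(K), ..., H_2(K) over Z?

We work with the vertex ordering a < b < c < d < e < f < g < h < i < j. The simplices of K, each written with vertices in increasing order, are:

  0-simplices (10): a, b, c, d, e, f, g, h, i, j
  1-simplices (15): ce, cf, cg, ci, cj, ef, eg, ei, ej, fg, fi, fj, gi, gj, ij
  2-simplices (10): cei, cej, cfg, cfi, cgj, efg, efj, egi, fij, gij

Hence C_0 ≅ Z^10, C_1 ≅ Z^15, C_2 ≅ Z^10.

∂_1: C_1 → C_0 is given by ∂[p,q] = [q] − [p].
This gives a 10×15 integer matrix of rank 5; reducing to Smith normal form yields diagonal entries (1,1,1,1,1).

The boundary map ∂_2: C_2 → C_1 sends each 2-simplex [p,q,r] to [q,r] − [p,r] + [p,q]. For instance
  ∂gij = ij − gj + gi,
  ∂cfg = fg − cg + cf.
The resulting 15×10 matrix has rank 10, and its Smith normal form has invariant factors (1,1,1,1,1,1,1,1,1,2).

Now H_k = ker ∂_k / im ∂_{k+1}, so:

  H_0: rank C_0 − rank ∂_1 = 10 − 5 = 5, and the invariant factors of ∂_1 are all 1, so H_0 ≅ Z^5.
  H_1: rank ker ∂_1 − rank ∂_2 = (15 − 5) − 10 = 0, and ∂_2 has invariant factor 2 > 1, so H_1 ≅ Z/2Z.
  H_2: rank ker ∂_2 − rank ∂_3 = (10 − 10) − 0 = 0, and there is no ∂_3, so H_2 ≅ 0.

(K is a triangulation of the disjoint union of the real projective plane RP^2 and a set of 4 points.)

H_0 = Z^5,  H_1 = Z/2Z,  H_2 = 0.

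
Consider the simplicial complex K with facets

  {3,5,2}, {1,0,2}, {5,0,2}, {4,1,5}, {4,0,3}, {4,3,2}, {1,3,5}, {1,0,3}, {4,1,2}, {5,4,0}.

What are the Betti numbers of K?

b_0 = 1, b_1 = 0, b_2 = 0.

K has 6 vertices, 15 edges, 10 triangles.
rank ∂_0 = 0, rank ∂_1 = 5 ⇒ b_0 = 6 − 0 − 5 = 1; all invariant factors of ∂_1 are 1 so no torsion. So H_0 = Z.
rank ∂_1 = 5, rank ∂_2 = 10 ⇒ b_1 = 15 − 5 − 10 = 0; ∂_2 has invariant factor(s) [2] giving torsion. So H_1 = Z/2.
rank ∂_2 = 10, rank ∂_3 = 0 ⇒ b_2 = 10 − 10 − 0 = 0. So H_2 = 0.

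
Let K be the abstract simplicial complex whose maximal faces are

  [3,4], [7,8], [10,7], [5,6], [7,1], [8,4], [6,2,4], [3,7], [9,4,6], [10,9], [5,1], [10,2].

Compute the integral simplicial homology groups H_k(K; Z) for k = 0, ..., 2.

Take the total order 1 < 2 < 3 < 4 < 5 < 6 < 7 < 8 < 9 < 10 on the vertex set. Then K (dimension 2) consists of the simplices:

  0-simplices (10): [1], [2], [3], [4], [5], [6], [7], [8], [9], [10]
  1-simplices (15): [1,5], [1,7], [2,4], [2,6], [2,10], [3,4], [3,7], [4,6], [4,8], [4,9], [5,6], [6,9], [7,8], [7,10], [9,10]
  2-simplices (2): [2,4,6], [4,6,9]

giving chain groups C_0 ≅ Z^10, C_1 ≅ Z^15, C_2 ≅ Z^2.

Boundary ∂_1: C_1 → C_0 is given by ∂[p,q] = [q] − [p].
The 10×15 boundary matrix has rank 9 and Smith normal form diag(1,1,1,1,1,1,1,1,1).

The boundary map ∂_2: C_2 → C_1 acts by ∂[p,q,r] = [q,r] − [p,r] + [p,q]. For instance
  ∂[4,6,9] = [6,9] − [4,9] + [4,6],
  ∂[2,4,6] = [4,6] − [2,6] + [2,4].
The resulting 15×2 matrix has rank 2, and its Smith normal form has invariant factors (1,1).

Now H_k = ker ∂_k / im ∂_{k+1}, so:

  H_0: rank C_0 − rank ∂_1 = 10 − 9 = 1, and the invariant factors of ∂_1 are all 1, so H_0 ≅ Z.
  H_1: rank ker ∂_1 − rank ∂_2 = (15 − 9) − 2 = 4, and the invariant factors of ∂_2 are all 1, so H_1 ≅ Z^4.
  H_2: rank ker ∂_2 − rank ∂_3 = (2 − 2) − 0 = 0, and there is no ∂_3, so H_2 ≅ 0.

As a check, the Euler characteristic is 10 − 15 + 2 = -3, which agrees with 1 − 4 + 0 = -3.

H_0 = Z,  H_1 = Z^4,  H_2 = 0.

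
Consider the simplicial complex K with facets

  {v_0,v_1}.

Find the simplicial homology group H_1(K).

H_1 = 0.

Take the total order v_0 < v_1 on the vertex set. Then K (dimension 1) consists of the simplices:

  0-simplices (2): [v_0], [v_1]
  1-simplices (1): [v_0,v_1]

Hence C_0 ≅ Z^2, C_1 ≅ Z^1.

The boundary map ∂_1: C_1 → C_0 maps an edge to its endpoints' difference, ∂[p,q] = q − p. For instance
  ∂[v_0,v_1] = [v_1] − [v_0].
The resulting 2×1 matrix has rank 1, and its Smith normal form has invariant factors (1).

Reading off H_k = ker ∂_k / im ∂_{k+1}:

  H_1: rank ker ∂_1 − rank ∂_2 = (1 − 1) − 0 = 0, and there is no ∂_2, so H_1 = 0.

(K is a triangulation of the 1-simplex.)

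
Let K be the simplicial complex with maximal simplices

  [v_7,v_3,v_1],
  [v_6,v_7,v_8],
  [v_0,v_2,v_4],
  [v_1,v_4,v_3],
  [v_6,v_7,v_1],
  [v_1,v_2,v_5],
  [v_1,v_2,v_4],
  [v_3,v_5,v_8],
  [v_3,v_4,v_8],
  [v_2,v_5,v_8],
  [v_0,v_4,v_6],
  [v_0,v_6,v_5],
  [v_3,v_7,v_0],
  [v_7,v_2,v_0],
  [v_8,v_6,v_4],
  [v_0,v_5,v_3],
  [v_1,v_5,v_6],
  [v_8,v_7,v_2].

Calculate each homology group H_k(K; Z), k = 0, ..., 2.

H_0 = Z,  H_1 = Z^2,  H_2 = Z.

We work with the vertex ordering v_0 < v_1 < v_2 < v_3 < v_4 < v_5 < v_6 < v_7 < v_8. The simplices of K, each written with vertices in increasing order, are:

  0-simplices (9): [v_0], [v_1], [v_2], [v_3], [v_4], [v_5], [v_6], [v_7], [v_8]
  1-simplices (27): (27 of them)
  2-simplices (18): (18 of them)

giving chain groups C_0 ≅ Z^9, C_1 ≅ Z^27, C_2 ≅ Z^18.

The boundary map ∂_1: C_1 → C_0 sends each edge [p,q] (with p < q) to q − p.
The resulting 9×27 matrix has rank 8, and its Smith normal form has invariant factors (1,1,1,1,1,1,1,1).

∂_2: C_2 → C_1 sends each 2-simplex [p,q,r] to [q,r] − [p,r] + [p,q]. For instance
  ∂[v_1,v_5,v_6] = [v_5,v_6] − [v_1,v_6] + [v_1,v_5],
  ∂[v_2,v_7,v_8] = [v_7,v_8] − [v_2,v_8] + [v_2,v_7].
The 27×18 boundary matrix has rank 17 and Smith normal form diag(1,1,1,1,1,1,1,1,1,1,1,1,1,1,1,1,1).

From H_k ≅ ker(∂_k) / im(∂_{k+1}) we obtain:

  H_0: rank C_0 − rank ∂_1 = 9 − 8 = 1, and the invariant factors of ∂_1 are all 1, so H_0 ≅ Z.
  H_1: rank ker ∂_1 − rank ∂_2 = (27 − 8) − 17 = 2, and the invariant factors of ∂_2 are all 1, so H_1 ≅ Z^2.
  H_2: rank ker ∂_2 − rank ∂_3 = (18 − 17) − 0 = 1, and there is no ∂_3, so H_2 ≅ Z.

As a check, the Euler characteristic is 9 − 27 + 18 = 0, which agrees with 1 − 2 + 1 = 0.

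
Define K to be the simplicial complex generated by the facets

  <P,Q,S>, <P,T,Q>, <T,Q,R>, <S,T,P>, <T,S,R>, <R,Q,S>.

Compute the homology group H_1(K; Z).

H_1 = 0.

Take the total order P < Q < R < S < T on the vertex set. Then K (dimension 2) consists of the simplices:

  0-simplices (5): P, Q, R, S, T
  1-simplices (9): PQ, PS, PT, QR, QS, QT, RS, RT, ST
  2-simplices (6): PQS, PQT, PST, QRS, QRT, RST

so the chain groups are C_0 ≅ Z^5, C_1 ≅ Z^9, C_2 ≅ Z^6.

∂_1: C_1 → C_0 is given by ∂[p,q] = [q] − [p].
This gives a 5×9 integer matrix of rank 4; reducing to Smith normal form yields diagonal entries (1,1,1,1).

The boundary map ∂_2: C_2 → C_1 acts by ∂[p,q,r] = [q,r] − [p,r] + [p,q]. For instance
  ∂PQT = QT − PT + PQ,
  ∂RST = ST − RT + RS.
As a 9×6 matrix over Z this has rank 5, with invariant factors (1,1,1,1,1).

Computing H_k = (kernel of ∂_k) / (image of ∂_{k+1}):

  H_1: rank ker ∂_1 − rank ∂_2 = (9 − 4) − 5 = 0, and the invariant factors of ∂_2 are all 1, so H_1 ≅ 0.

(K is a triangulation of the 2-sphere S^2.)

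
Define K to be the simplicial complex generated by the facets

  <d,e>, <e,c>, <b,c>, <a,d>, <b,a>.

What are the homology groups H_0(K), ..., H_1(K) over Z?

H_0 = Z,  H_1 = Z.

We work with the vertex ordering a < b < c < d < e. The simplices of K, each written with vertices in increasing order, are:

  0-simplices (5): a, b, c, d, e
  1-simplices (5): ab, ad, bc, ce, de

so the chain groups are C_0 ≅ Z^5, C_1 ≅ Z^5.

Boundary ∂_1: C_1 → C_0 is given by ∂[p,q] = [q] − [p]. For instance
  ∂ce = e − c.
The 5×5 boundary matrix has rank 4 and Smith normal form diag(1,1,1,1).

Reading off H_k = ker ∂_k / im ∂_{k+1}:

  H_0: rank C_0 − rank ∂_1 = 5 − 4 = 1, and the invariant factors of ∂_1 are all 1, so H_0 ≅ Z.
  H_1: rank ker ∂_1 − rank ∂_2 = (5 − 4) − 0 = 1, and there is no ∂_2, so H_1 ≅ Z.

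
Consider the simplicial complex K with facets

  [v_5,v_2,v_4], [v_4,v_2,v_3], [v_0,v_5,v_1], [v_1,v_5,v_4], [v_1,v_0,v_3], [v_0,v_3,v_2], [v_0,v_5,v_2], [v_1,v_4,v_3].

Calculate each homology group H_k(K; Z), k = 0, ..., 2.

H_0 ≅ Z,  H_1 = 0,  H_2 ≅ Z.

Order the vertices as v_0 < v_1 < v_2 < v_3 < v_4 < v_5. Listing each simplex with vertices in this order, K has dimension 2 with simplices:

  0-simplices (6): [v_0], [v_1], [v_2], [v_3], [v_4], [v_5]
  1-simplices (12): [v_0,v_1], [v_0,v_2], [v_0,v_3], [v_0,v_5], [v_1,v_3], [v_1,v_4], [v_1,v_5], [v_2,v_3], [v_2,v_4], [v_2,v_5], [v_3,v_4], [v_4,v_5]
  2-simplices (8): [v_0,v_1,v_3], [v_0,v_1,v_5], [v_0,v_2,v_3], [v_0,v_2,v_5], [v_1,v_3,v_4], [v_1,v_4,v_5], [v_2,v_3,v_4], [v_2,v_4,v_5]

giving chain groups C_0 ≅ Z^6, C_1 ≅ Z^12, C_2 ≅ Z^8.

Boundary ∂_1: C_1 → C_0 is given by ∂[p,q] = [q] − [p]. For instance
  ∂[v_2,v_4] = [v_4] − [v_2].
The resulting 6×12 matrix has rank 5, and its Smith normal form has invariant factors (1,1,1,1,1).

Boundary ∂_2: C_2 → C_1 maps a triangle to the signed sum of its edges. For instance
  ∂[v_0,v_1,v_5] = [v_1,v_5] − [v_0,v_5] + [v_0,v_1],
  ∂[v_2,v_3,v_4] = [v_3,v_4] − [v_2,v_4] + [v_2,v_3].
As a 12×8 matrix over Z this has rank 7, with invariant factors (1,1,1,1,1,1,1).

From H_k ≅ ker(∂_k) / im(∂_{k+1}) we obtain:

  H_0: rank C_0 − rank ∂_1 = 6 − 5 = 1, and the invariant factors of ∂_1 are all 1, so H_0 ≅ Z.
  H_1: rank ker ∂_1 − rank ∂_2 = (12 − 5) − 7 = 0, and the invariant factors of ∂_2 are all 1, so H_1 ≅ 0.
  H_2: rank ker ∂_2 − rank ∂_3 = (8 − 7) − 0 = 1, and there is no ∂_3, so H_2 ≅ Z.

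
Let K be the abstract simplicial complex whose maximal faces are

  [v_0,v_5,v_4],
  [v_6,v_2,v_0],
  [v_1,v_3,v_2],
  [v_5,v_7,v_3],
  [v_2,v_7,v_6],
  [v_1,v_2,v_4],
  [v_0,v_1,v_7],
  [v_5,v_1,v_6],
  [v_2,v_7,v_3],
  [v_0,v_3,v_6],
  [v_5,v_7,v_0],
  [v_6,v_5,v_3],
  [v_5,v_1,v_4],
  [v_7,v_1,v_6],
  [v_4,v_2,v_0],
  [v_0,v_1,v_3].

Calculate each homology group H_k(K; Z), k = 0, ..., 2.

H_0 = Z,  H_1 = Z^2,  H_2 = Z.

Fix the vertex order v_0 < v_1 < v_2 < v_3 < v_4 < v_5 < v_6 < v_7 and write every simplex with vertices in increasing order. Then dim K = 2 and the simplices of K are:

  0-simplices (8): [v_0], [v_1], [v_2], [v_3], [v_4], [v_5], [v_6], [v_7]
  1-simplices (24): (24 of them)
  2-simplices (16): (16 of them)

giving chain groups C_0 ≅ Z^8, C_1 ≅ Z^24, C_2 ≅ Z^16.

Boundary ∂_1: C_1 → C_0 maps an edge to its endpoints' difference, ∂[p,q] = q − p. For instance
  ∂[v_2,v_6] = [v_6] − [v_2].
The resulting 8×24 matrix has rank 7, and its Smith normal form has invariant factors (1,1,1,1,1,1,1).

The boundary map ∂_2: C_2 → C_1 maps a triangle to the signed sum of its edges. For instance
  ∂[v_3,v_5,v_6] = [v_5,v_6] − [v_3,v_6] + [v_3,v_5],
  ∂[v_0,v_4,v_5] = [v_4,v_5] − [v_0,v_5] + [v_0,v_4].
The 24×16 boundary matrix has rank 15 and Smith normal form diag(1,1,1,1,1,1,1,1,1,1,1,1,1,1,1).

Computing H_k = (kernel of ∂_k) / (image of ∂_{k+1}):

  H_0: rank C_0 − rank ∂_1 = 8 − 7 = 1, and the invariant factors of ∂_1 are all 1, so H_0 = Z.
  H_1: rank ker ∂_1 − rank ∂_2 = (24 − 7) − 15 = 2, and the invariant factors of ∂_2 are all 1, so H_1 = Z^2.
  H_2: rank ker ∂_2 − rank ∂_3 = (16 − 15) − 0 = 1, and there is no ∂_3, so H_2 = Z.

(K is a triangulation of the torus T^2.)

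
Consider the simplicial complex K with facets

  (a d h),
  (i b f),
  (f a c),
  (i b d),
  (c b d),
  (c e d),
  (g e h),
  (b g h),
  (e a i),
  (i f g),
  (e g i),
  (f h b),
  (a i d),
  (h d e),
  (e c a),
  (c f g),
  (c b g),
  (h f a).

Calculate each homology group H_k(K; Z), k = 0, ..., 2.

Fix the vertex order a < b < c < d < e < f < g < h < i and write every simplex with vertices in increasing order. Then dim K = 2 and the simplices of K are:

  0-simplices (9): a, b, c, d, e, f, g, h, i
  1-simplices (27): ac, ad, ae, af, ah, ai, bc, bd, bf, bg, bh, bi, cd, ce, cf, cg, de, dh, di, eg, eh, ei, fg, fh, fi, gh, gi
  2-simplices (18): ace, acf, adh, adi, aei, afh, bcd, bcg, bdi, bfh, bfi, bgh, cde, cfg, deh, egh, egi, fgi

giving chain groups C_0 ≅ Z^9, C_1 ≅ Z^27, C_2 ≅ Z^18.

Boundary ∂_1: C_1 → C_0 maps an edge to its endpoints' difference, ∂[p,q] = q − p.
This gives a 9×27 integer matrix of rank 8; reducing to Smith normal form yields diagonal entries (1,1,1,1,1,1,1,1).

Boundary ∂_2: C_2 → C_1 sends each 2-simplex [p,q,r] to [q,r] − [p,r] + [p,q]. For instance
  ∂adi = di − ai + ad,
  ∂bdi = di − bi + bd.
This gives a 27×18 integer matrix of rank 18; reducing to Smith normal form yields diagonal entries (1,1,1,1,1,1,1,1,1,1,1,1,1,1,1,1,1,2).

Now H_k = ker ∂_k / im ∂_{k+1}, so:

  H_0: rank C_0 − rank ∂_1 = 9 − 8 = 1, and the invariant factors of ∂_1 are all 1, so H_0 ≅ Z.
  H_1: rank ker ∂_1 − rank ∂_2 = (27 − 8) − 18 = 1, and ∂_2 has invariant factor 2 > 1, so H_1 ≅ Z ⊕ Z/2.
  H_2: rank ker ∂_2 − rank ∂_3 = (18 − 18) − 0 = 0, and there is no ∂_3, so H_2 ≅ 0.

H_0 ≅ Z,  H_1 ≅ Z ⊕ Z/2,  H_2 = 0.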